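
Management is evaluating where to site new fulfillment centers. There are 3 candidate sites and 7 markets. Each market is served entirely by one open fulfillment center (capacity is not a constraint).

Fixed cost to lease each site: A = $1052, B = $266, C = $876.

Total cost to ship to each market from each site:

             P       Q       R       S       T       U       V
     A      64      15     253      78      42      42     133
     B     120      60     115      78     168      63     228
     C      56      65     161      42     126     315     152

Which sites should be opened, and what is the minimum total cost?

Open B only; minimum total cost 1098.

For any fixed open set, each market goes to its cheapest open site; total = fixed + service.
{B}: P→B 120, Q→B 60, R→B 115, S→B 78, T→B 168, U→B 63, V→B 228. Service 832; fixed 266; total 1098.
{A}: service 627 + fixed 1052 = 1679
{B, C}: P→C 56, Q→B 60, R→B 115, S→C 42, T→C 126, U→B 63, V→C 152. Service 614; fixed 1142; total 1756.
{A, B, C}: P→C 56, Q→A 15, R→B 115, S→C 42, T→A 42, U→A 42, V→A 133. Service 445; fixed 2194; total 2639.
No other subset beats 1098.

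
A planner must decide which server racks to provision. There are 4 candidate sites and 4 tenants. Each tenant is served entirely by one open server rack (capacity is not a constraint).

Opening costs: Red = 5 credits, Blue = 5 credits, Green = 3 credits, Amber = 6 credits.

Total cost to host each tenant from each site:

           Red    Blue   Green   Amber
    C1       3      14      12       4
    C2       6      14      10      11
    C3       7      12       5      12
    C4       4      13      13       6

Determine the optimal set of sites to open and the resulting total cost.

For any fixed open set, each tenant goes to its cheapest open site; total = fixed + service.
{Red}: C1→Red 3, C2→Red 6, C3→Red 7, C4→Red 4. Service 20; fixed 5; total 25.
{Red, Green}: service 18 + fixed 8 = 26
{Red, Blue}: C1→Red 3, C2→Red 6, C3→Red 7, C4→Red 4. Service 20; fixed 10; total 30.
{Red, Blue, Green, Amber}: C1→Red 3, C2→Red 6, C3→Green 5, C4→Red 4. Service 18; fixed 19; total 37.
No other subset beats 25.

Open Red only; minimum total cost 25.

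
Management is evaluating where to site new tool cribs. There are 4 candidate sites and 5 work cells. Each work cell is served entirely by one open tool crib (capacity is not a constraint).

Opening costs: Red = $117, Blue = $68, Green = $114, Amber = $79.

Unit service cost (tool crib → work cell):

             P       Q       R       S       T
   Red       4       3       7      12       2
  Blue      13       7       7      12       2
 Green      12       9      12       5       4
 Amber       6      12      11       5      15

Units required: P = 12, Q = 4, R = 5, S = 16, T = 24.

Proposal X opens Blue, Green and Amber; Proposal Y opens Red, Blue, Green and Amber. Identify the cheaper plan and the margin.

Proposal X: {Blue, Green, Amber}: P→Amber 6·12=72, Q→Blue 7·4=28, R→Blue 7·5=35, S→Green 5·16=80, T→Blue 2·24=48. Service 263; fixed 261; total 524.
Proposal Y: {Red, Blue, Green, Amber}: P→Red 4·12=48, Q→Red 3·4=12, R→Red 7·5=35, S→Green 5·16=80, T→Red 2·24=48. Service 223; fixed 378; total 601.
Difference: |524 − 601| = 77.

Proposal X is cheaper by 77.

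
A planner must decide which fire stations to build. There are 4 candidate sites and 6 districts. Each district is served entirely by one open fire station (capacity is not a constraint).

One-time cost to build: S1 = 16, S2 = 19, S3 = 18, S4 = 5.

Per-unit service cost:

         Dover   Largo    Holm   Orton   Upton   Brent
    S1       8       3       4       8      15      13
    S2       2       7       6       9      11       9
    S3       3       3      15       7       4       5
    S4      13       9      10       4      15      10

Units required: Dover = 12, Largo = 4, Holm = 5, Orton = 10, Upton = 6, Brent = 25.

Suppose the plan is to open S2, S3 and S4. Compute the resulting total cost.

Total cost: 297

Each district is assigned to its cheapest site among the open ones.
{S2, S3, S4}: Dover→S2 2·12=24, Largo→S3 3·4=12, Holm→S2 6·5=30, Orton→S4 4·10=40, Upton→S3 4·6=24, Brent→S3 5·25=125. Service 255; fixed 42; total 297.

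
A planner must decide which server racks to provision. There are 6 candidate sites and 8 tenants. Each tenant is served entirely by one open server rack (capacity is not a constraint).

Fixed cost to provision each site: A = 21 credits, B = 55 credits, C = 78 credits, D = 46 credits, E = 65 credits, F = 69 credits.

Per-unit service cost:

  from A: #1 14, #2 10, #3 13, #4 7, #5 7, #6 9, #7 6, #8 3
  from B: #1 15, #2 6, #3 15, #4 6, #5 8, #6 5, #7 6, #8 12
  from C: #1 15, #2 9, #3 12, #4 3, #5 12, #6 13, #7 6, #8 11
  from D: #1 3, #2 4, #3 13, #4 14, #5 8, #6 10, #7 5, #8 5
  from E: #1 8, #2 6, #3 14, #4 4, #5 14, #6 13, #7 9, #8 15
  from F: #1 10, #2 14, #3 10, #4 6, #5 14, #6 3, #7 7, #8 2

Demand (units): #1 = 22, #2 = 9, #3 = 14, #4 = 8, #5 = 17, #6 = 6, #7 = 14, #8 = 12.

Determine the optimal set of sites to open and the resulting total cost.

Open D and F; minimum total cost 653.

For any fixed open set, each tenant goes to its cheapest open site; total = fixed + service.
{D, F}: #1→D 3·22=66, #2→D 4·9=36, #3→F 10·14=140, #4→F 6·8=48, #5→D 8·17=136, #6→F 3·6=18, #7→D 5·14=70, #8→F 2·12=24. Service 538; fixed 115; total 653.
{A, D, F}: #1→D 3·22=66, #2→D 4·9=36, #3→F 10·14=140, #4→F 6·8=48, #5→A 7·17=119, #6→F 3·6=18, #7→D 5·14=70, #8→F 2·12=24. Service 521; fixed 136; total 657.
{A, D}: service 619 + fixed 67 = 686
{A, B, C, D, E, F}: #1→D 3·22=66, #2→D 4·9=36, #3→F 10·14=140, #4→C 3·8=24, #5→A 7·17=119, #6→F 3·6=18, #7→D 5·14=70, #8→F 2·12=24. Service 497; fixed 334; total 831.
No other subset beats 653.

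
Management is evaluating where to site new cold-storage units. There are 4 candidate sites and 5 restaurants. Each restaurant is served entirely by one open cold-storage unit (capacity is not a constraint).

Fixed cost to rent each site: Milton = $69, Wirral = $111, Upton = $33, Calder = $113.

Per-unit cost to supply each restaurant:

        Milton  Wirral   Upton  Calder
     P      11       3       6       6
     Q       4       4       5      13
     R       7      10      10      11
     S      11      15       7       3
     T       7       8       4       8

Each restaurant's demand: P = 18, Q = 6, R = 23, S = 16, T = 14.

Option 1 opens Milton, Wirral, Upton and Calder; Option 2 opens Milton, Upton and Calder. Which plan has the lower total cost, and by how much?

Option 1: {Milton, Wirral, Upton, Calder}: P→Wirral 3·18=54, Q→Milton 4·6=24, R→Milton 7·23=161, S→Calder 3·16=48, T→Upton 4·14=56. Service 343; fixed 326; total 669.
Option 2: {Milton, Upton, Calder}: P→Upton 6·18=108, Q→Milton 4·6=24, R→Milton 7·23=161, S→Calder 3·16=48, T→Upton 4·14=56. Service 397; fixed 215; total 612.
Difference: |669 − 612| = 57.

Option 2 is cheaper by 57.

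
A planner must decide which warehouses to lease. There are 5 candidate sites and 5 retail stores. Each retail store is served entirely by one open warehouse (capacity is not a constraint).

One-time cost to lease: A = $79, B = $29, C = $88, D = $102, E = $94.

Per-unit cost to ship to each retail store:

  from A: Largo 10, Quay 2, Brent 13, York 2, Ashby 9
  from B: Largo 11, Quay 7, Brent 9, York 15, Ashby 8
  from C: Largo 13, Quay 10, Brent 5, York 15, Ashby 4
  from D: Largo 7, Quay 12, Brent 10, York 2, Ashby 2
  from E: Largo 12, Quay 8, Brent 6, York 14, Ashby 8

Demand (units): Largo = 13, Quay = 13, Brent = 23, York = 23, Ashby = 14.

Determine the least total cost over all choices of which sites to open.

Minimum total cost: 540

For any fixed open set, each retail store goes to its cheapest open site; total = fixed + service.
{A, C}: Largo→A 10·13=130, Quay→A 2·13=26, Brent→C 5·23=115, York→A 2·23=46, Ashby→C 4·14=56. Service 373; fixed 167; total 540.
{A, B, C}: service 373 + fixed 196 = 569
{A, C, D}: service 306 + fixed 269 = 575
{A, B, C, D, E}: service 306 + fixed 392 = 698
No other subset beats 540.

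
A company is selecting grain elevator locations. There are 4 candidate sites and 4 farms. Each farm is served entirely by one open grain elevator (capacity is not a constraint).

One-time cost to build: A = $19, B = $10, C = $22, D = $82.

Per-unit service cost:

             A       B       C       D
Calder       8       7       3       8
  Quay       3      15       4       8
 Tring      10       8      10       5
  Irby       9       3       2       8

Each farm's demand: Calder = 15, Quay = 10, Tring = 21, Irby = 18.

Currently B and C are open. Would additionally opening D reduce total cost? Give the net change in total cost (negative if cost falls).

Current service cost with {B, C}: 289.
Adding D: each farm re-picks its cheapest; new service cost 226, saving 63.
Extra fixed cost: 82. Net change = 82 − 63 = 19.
(Totals: 321 → 340.)

No — net change +19 (cost rises by 19).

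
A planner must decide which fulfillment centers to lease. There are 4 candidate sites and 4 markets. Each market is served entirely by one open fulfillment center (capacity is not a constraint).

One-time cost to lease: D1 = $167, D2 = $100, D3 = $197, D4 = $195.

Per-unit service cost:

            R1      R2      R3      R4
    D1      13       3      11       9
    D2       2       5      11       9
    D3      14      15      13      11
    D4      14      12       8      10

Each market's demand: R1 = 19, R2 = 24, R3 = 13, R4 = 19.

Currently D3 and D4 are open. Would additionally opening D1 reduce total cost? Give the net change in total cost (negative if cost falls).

Yes — net change −87 (cost falls by 87).

Current service cost with {D3, D4}: 848.
Adding D1: each market re-picks its cheapest; new service cost 594, saving 254.
Extra fixed cost: 167. Net change = 167 − 254 = -87.
(Totals: 1240 → 1153.)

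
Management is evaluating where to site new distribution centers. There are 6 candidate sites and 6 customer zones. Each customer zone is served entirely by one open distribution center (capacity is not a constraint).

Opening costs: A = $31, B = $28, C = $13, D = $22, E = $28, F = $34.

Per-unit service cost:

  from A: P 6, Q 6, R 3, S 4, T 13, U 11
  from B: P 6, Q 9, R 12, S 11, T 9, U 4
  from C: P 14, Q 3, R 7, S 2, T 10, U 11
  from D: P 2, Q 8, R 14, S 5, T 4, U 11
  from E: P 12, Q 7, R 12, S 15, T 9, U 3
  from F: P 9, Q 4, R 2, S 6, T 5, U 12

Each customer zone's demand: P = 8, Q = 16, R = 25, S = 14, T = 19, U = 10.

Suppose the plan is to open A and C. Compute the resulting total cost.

Total cost: 543

Each customer zone is assigned to its cheapest site among the open ones.
{A, C}: P→A 6·8=48, Q→C 3·16=48, R→A 3·25=75, S→C 2·14=28, T→C 10·19=190, U→A 11·10=110. Service 499; fixed 44; total 543.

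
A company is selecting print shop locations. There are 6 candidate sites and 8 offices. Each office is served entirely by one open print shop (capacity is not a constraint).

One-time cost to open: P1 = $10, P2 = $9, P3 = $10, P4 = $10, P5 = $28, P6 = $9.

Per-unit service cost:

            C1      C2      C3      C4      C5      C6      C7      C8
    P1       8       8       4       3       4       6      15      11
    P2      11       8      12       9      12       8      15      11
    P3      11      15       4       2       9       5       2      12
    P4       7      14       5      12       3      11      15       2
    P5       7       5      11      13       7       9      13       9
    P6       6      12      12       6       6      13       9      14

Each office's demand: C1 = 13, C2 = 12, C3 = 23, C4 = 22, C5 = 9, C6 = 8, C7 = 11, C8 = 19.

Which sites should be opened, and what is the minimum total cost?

Open P3, P4, P5 and P6; minimum total cost 458.

For any fixed open set, each office goes to its cheapest open site; total = fixed + service.
{P3, P4, P5, P6}: C1→P6 6·13=78, C2→P5 5·12=60, C3→P3 4·23=92, C4→P3 2·22=44, C5→P4 3·9=27, C6→P3 5·8=40, C7→P3 2·11=22, C8→P4 2·19=38. Service 401; fixed 57; total 458.
{P3, P4, P5}: service 414 + fixed 48 = 462
{P2, P3, P4, P5, P6}: service 401 + fixed 66 = 467
{P1, P2, P3, P4, P5, P6}: service 401 + fixed 76 = 477
No other subset beats 458.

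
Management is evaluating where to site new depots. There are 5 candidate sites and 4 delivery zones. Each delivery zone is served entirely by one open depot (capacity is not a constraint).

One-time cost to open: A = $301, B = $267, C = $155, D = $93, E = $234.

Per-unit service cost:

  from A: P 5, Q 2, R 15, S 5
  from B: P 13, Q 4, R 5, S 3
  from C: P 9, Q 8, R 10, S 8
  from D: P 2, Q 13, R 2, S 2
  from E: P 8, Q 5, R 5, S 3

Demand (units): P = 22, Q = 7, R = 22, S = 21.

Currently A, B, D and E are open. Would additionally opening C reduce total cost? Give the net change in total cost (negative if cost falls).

No — net change +155 (cost rises by 155).

Current service cost with {A, B, D, E}: 144.
Adding C: each delivery zone re-picks its cheapest; new service cost 144, saving 0.
Extra fixed cost: 155. Net change = 155 − 0 = 155.
(Totals: 1039 → 1194.)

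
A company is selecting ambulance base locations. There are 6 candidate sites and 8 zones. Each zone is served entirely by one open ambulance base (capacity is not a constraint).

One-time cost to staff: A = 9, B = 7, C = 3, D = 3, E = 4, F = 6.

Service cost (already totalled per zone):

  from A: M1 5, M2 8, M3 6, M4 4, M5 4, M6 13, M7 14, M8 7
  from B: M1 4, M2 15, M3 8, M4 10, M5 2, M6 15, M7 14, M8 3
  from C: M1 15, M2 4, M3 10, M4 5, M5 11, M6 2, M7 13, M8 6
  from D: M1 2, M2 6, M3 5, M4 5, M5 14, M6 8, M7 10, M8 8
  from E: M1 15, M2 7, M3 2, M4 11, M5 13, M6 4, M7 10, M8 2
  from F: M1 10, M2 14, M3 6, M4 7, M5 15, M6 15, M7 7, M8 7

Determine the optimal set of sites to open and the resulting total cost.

For any fixed open set, each zone goes to its cheapest open site; total = fixed + service.
{B, C, E}: M1→B 4, M2→C 4, M3→E 2, M4→C 5, M5→B 2, M6→C 2, M7→E 10, M8→E 2. Service 31; fixed 14; total 45.
{B, C, D}: service 33 + fixed 13 = 46
{B, C, D, E}: M1→D 2, M2→C 4, M3→E 2, M4→C 5, M5→B 2, M6→C 2, M7→D 10, M8→E 2. Service 29; fixed 17; total 46.
{A, B, C, D, E, F}: service 25 + fixed 32 = 57
No other subset beats 45.

Open B, C and E; minimum total cost 45.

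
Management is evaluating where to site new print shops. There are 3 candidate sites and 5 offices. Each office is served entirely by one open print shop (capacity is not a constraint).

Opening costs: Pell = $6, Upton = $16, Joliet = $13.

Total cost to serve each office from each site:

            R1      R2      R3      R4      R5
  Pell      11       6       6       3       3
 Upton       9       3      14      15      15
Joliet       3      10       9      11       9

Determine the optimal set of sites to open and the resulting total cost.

For any fixed open set, each office goes to its cheapest open site; total = fixed + service.
{Pell}: R1→Pell 11, R2→Pell 6, R3→Pell 6, R4→Pell 3, R5→Pell 3. Service 29; fixed 6; total 35.
{Pell, Joliet}: service 21 + fixed 19 = 40
{Pell, Upton}: service 24 + fixed 22 = 46
{Pell, Upton, Joliet}: service 18 + fixed 35 = 53
(All 7 nonempty subsets were checked; Pell only is lowest.)

Open Pell only; minimum total cost 35.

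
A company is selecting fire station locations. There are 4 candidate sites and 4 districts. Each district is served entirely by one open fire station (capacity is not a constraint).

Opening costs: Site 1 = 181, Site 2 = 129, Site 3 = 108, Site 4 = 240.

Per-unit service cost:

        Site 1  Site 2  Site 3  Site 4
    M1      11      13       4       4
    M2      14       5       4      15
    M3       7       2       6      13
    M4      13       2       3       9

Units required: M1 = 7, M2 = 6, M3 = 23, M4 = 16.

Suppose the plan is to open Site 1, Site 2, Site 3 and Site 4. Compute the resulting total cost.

Each district is assigned to its cheapest site among the open ones.
{Site 1, Site 2, Site 3, Site 4}: M1→Site 3 4·7=28, M2→Site 3 4·6=24, M3→Site 2 2·23=46, M4→Site 2 2·16=32. Service 130; fixed 658; total 788.

Total cost: 788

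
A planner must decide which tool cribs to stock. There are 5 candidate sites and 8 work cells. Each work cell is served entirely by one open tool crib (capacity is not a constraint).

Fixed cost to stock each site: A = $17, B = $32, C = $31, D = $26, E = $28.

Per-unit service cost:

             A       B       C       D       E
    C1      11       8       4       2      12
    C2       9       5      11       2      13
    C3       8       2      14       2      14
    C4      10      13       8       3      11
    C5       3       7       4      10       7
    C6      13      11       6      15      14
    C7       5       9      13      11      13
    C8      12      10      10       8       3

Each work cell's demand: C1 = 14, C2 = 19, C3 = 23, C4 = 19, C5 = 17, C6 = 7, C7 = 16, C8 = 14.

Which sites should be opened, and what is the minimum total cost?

For any fixed open set, each work cell goes to its cheapest open site; total = fixed + service.
{A, C, D, E}: C1→D 2·14=28, C2→D 2·19=38, C3→D 2·23=46, C4→D 3·19=57, C5→A 3·17=51, C6→C 6·7=42, C7→A 5·16=80, C8→E 3·14=42. Service 384; fixed 102; total 486.
{A, D, E}: service 433 + fixed 71 = 504
{A, B, C, D, E}: service 384 + fixed 134 = 518
{A}: service 1089 + fixed 17 = 1106
No other subset beats 486.

Open A, C, D and E; minimum total cost 486.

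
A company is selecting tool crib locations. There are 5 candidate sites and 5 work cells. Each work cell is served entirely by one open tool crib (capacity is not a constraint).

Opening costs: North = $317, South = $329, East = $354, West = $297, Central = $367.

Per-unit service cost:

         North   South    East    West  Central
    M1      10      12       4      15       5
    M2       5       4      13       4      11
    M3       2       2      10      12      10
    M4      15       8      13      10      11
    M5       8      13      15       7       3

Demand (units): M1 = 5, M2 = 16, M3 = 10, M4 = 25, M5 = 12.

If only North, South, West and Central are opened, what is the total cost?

Total cost: 1655

Each work cell is assigned to its cheapest site among the open ones.
{North, South, West, Central}: M1→Central 5·5=25, M2→South 4·16=64, M3→North 2·10=20, M4→South 8·25=200, M5→Central 3·12=36. Service 345; fixed 1310; total 1655.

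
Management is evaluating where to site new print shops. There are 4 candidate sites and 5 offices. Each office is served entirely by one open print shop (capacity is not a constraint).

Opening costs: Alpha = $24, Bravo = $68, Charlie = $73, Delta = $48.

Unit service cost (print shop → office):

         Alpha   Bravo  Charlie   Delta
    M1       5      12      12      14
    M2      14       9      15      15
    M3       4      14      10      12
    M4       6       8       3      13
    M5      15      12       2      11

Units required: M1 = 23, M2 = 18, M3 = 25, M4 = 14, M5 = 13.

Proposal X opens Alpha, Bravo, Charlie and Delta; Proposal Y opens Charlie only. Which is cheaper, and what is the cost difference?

Proposal X: {Alpha, Bravo, Charlie, Delta}: M1→Alpha 5·23=115, M2→Bravo 9·18=162, M3→Alpha 4·25=100, M4→Charlie 3·14=42, M5→Charlie 2·13=26. Service 445; fixed 213; total 658.
Proposal Y: {Charlie}: M1→Charlie 12·23=276, M2→Charlie 15·18=270, M3→Charlie 10·25=250, M4→Charlie 3·14=42, M5→Charlie 2·13=26. Service 864; fixed 73; total 937.
Difference: |658 − 937| = 279.

Proposal X is cheaper by 279.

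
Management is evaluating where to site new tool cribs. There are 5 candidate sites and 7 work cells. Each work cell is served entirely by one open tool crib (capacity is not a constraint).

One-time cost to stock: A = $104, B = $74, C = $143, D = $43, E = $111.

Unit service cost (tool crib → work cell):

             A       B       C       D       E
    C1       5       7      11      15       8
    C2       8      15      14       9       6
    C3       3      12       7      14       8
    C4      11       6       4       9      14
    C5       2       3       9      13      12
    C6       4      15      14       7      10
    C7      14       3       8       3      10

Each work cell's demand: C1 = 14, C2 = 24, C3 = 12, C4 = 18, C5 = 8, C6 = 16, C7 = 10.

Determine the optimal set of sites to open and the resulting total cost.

Open A and B; minimum total cost 694.

For any fixed open set, each work cell goes to its cheapest open site; total = fixed + service.
{A, B}: C1→A 5·14=70, C2→A 8·24=192, C3→A 3·12=36, C4→B 6·18=108, C5→A 2·8=16, C6→A 4·16=64, C7→B 3·10=30. Service 516; fixed 178; total 694.
{A, D}: service 570 + fixed 147 = 717
{A, B, D}: C1→A 5·14=70, C2→A 8·24=192, C3→A 3·12=36, C4→B 6·18=108, C5→A 2·8=16, C6→A 4·16=64, C7→B 3·10=30. Service 516; fixed 221; total 737.
{A, B, C, D, E}: service 432 + fixed 475 = 907
No other subset beats 694.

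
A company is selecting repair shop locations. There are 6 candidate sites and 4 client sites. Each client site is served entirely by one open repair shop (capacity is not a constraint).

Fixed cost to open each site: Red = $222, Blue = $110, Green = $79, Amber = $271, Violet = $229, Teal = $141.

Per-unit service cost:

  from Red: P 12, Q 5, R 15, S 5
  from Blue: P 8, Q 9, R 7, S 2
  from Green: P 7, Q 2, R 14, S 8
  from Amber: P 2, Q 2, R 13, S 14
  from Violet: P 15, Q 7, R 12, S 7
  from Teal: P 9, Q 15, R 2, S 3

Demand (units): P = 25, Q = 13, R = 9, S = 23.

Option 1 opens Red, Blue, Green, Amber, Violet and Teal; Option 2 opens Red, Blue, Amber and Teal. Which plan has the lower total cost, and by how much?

Option 2 is cheaper by 308.

Option 1: {Red, Blue, Green, Amber, Violet, Teal}: P→Amber 2·25=50, Q→Green 2·13=26, R→Teal 2·9=18, S→Blue 2·23=46. Service 140; fixed 1052; total 1192.
Option 2: {Red, Blue, Amber, Teal}: P→Amber 2·25=50, Q→Amber 2·13=26, R→Teal 2·9=18, S→Blue 2·23=46. Service 140; fixed 744; total 884.
Difference: |1192 − 884| = 308.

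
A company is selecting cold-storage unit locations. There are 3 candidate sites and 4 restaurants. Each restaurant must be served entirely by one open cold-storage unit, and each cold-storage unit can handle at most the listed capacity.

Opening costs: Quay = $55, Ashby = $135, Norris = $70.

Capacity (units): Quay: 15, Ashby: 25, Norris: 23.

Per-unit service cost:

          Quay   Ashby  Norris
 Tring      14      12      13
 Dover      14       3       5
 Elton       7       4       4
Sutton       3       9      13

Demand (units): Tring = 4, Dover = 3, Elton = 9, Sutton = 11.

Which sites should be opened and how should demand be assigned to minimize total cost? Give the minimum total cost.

Open {Quay, Norris}: Tring→Norris 13·4=52, Dover→Norris 5·3=15, Elton→Norris 4·9=36, Sutton→Quay 3·11=33.
Loads: Quay carries 11/15, Norris carries 16/23. Service 136; fixed 125; total 261.
Next best feasible plan costs 265.

Minimum total cost: 261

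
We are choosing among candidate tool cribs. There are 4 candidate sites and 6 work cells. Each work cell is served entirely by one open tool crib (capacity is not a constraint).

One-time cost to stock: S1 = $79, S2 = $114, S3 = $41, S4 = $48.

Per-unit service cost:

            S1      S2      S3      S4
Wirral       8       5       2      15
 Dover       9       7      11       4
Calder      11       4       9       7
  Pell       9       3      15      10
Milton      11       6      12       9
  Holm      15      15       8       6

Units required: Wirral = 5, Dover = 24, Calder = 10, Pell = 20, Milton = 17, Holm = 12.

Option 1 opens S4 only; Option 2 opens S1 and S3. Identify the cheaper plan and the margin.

Option 1: {S4}: Wirral→S4 15·5=75, Dover→S4 4·24=96, Calder→S4 7·10=70, Pell→S4 10·20=200, Milton→S4 9·17=153, Holm→S4 6·12=72. Service 666; fixed 48; total 714.
Option 2: {S1, S3}: Wirral→S3 2·5=10, Dover→S1 9·24=216, Calder→S3 9·10=90, Pell→S1 9·20=180, Milton→S1 11·17=187, Holm→S3 8·12=96. Service 779; fixed 120; total 899.
Difference: |714 − 899| = 185.

Option 1 is cheaper by 185.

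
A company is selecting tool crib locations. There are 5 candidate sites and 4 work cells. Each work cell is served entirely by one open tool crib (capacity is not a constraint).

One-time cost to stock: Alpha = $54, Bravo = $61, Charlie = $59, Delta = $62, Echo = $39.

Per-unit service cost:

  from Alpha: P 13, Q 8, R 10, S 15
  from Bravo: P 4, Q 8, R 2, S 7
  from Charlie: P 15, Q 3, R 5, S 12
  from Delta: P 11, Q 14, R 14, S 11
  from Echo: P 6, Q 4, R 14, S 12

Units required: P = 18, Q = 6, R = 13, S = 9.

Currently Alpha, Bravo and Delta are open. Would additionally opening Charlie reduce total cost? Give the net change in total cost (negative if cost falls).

No — net change +29 (cost rises by 29).

Current service cost with {Alpha, Bravo, Delta}: 209.
Adding Charlie: each work cell re-picks its cheapest; new service cost 179, saving 30.
Extra fixed cost: 59. Net change = 59 − 30 = 29.
(Totals: 386 → 415.)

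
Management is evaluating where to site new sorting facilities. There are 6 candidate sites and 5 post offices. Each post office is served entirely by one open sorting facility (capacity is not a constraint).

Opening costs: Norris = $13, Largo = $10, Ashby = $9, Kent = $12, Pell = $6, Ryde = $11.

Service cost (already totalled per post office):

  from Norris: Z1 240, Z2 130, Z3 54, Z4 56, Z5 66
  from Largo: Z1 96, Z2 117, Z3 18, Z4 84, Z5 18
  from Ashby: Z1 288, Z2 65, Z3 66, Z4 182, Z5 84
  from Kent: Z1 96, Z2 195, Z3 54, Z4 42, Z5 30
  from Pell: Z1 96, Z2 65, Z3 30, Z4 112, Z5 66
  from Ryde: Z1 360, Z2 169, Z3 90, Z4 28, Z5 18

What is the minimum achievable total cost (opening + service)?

Minimum total cost: 252

For any fixed open set, each post office goes to its cheapest open site; total = fixed + service.
{Largo, Pell, Ryde}: Z1→Largo 96, Z2→Pell 65, Z3→Largo 18, Z4→Ryde 28, Z5→Largo 18. Service 225; fixed 27; total 252.
{Pell, Ryde}: service 237 + fixed 17 = 254
{Largo, Ashby, Ryde}: Z1→Largo 96, Z2→Ashby 65, Z3→Largo 18, Z4→Ryde 28, Z5→Largo 18. Service 225; fixed 30; total 255.
{Norris, Largo, Ashby, Kent, Pell, Ryde}: service 225 + fixed 61 = 286
No other subset beats 252.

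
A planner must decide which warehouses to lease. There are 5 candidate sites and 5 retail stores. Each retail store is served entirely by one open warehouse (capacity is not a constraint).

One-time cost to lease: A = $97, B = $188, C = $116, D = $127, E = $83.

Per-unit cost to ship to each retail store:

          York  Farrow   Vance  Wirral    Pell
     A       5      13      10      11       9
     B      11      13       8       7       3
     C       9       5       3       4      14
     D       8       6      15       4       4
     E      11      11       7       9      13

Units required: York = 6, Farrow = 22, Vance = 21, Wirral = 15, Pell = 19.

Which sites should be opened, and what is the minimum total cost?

Open C and D; minimum total cost 600.

For any fixed open set, each retail store goes to its cheapest open site; total = fixed + service.
{C, D}: York→D 8·6=48, Farrow→C 5·22=110, Vance→C 3·21=63, Wirral→C 4·15=60, Pell→D 4·19=76. Service 357; fixed 243; total 600.
{A, C}: service 434 + fixed 213 = 647
{B, C}: York→C 9·6=54, Farrow→C 5·22=110, Vance→C 3·21=63, Wirral→C 4·15=60, Pell→B 3·19=57. Service 344; fixed 304; total 648.
{A, B, C, D, E}: service 320 + fixed 611 = 931
No other subset beats 600.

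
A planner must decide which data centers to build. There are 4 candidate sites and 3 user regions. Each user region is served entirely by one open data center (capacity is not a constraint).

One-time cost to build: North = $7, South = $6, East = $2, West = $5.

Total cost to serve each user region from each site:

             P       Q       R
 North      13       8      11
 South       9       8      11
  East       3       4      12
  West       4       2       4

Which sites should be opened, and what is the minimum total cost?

For any fixed open set, each user region goes to its cheapest open site; total = fixed + service.
{West}: P→West 4, Q→West 2, R→West 4. Service 10; fixed 5; total 15.
{East, West}: P→East 3, Q→West 2, R→West 4. Service 9; fixed 7; total 16.
{South, West}: service 10 + fixed 11 = 21
{North, South, East, West}: P→East 3, Q→West 2, R→West 4. Service 9; fixed 20; total 29.
No other subset beats 15.

Open West only; minimum total cost 15.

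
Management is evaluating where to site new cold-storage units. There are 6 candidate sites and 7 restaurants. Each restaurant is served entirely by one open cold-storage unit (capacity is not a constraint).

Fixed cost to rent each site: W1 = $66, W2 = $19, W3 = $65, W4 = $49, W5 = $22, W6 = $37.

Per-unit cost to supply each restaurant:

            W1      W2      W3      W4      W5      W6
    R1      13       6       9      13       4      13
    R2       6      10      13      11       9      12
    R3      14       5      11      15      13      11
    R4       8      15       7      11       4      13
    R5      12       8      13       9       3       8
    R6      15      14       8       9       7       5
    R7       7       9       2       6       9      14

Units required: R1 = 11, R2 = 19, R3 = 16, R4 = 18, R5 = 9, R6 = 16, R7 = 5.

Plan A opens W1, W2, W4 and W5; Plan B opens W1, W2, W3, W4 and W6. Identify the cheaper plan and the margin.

Plan A is cheaper by 149.

Plan A: {W1, W2, W4, W5}: R1→W5 4·11=44, R2→W1 6·19=114, R3→W2 5·16=80, R4→W5 4·18=72, R5→W5 3·9=27, R6→W5 7·16=112, R7→W4 6·5=30. Service 479; fixed 156; total 635.
Plan B: {W1, W2, W3, W4, W6}: R1→W2 6·11=66, R2→W1 6·19=114, R3→W2 5·16=80, R4→W3 7·18=126, R5→W2 8·9=72, R6→W6 5·16=80, R7→W3 2·5=10. Service 548; fixed 236; total 784.
Difference: |635 − 784| = 149.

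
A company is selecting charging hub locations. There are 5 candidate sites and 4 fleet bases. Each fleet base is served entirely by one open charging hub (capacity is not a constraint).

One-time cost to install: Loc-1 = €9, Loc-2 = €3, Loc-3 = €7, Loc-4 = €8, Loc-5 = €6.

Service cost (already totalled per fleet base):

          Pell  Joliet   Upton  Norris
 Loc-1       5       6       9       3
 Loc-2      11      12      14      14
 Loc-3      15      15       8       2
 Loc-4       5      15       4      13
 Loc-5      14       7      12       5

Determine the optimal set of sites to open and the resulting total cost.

For any fixed open set, each fleet base goes to its cheapest open site; total = fixed + service.
{Loc-1}: Pell→Loc-1 5, Joliet→Loc-1 6, Upton→Loc-1 9, Norris→Loc-1 3. Service 23; fixed 9; total 32.
{Loc-1, Loc-2}: service 23 + fixed 12 = 35
{Loc-1, Loc-4}: service 18 + fixed 17 = 35
{Loc-1, Loc-2, Loc-3, Loc-4, Loc-5}: Pell→Loc-1 5, Joliet→Loc-1 6, Upton→Loc-4 4, Norris→Loc-3 2. Service 17; fixed 33; total 50.
No other subset beats 32.

Open Loc-1 only; minimum total cost 32.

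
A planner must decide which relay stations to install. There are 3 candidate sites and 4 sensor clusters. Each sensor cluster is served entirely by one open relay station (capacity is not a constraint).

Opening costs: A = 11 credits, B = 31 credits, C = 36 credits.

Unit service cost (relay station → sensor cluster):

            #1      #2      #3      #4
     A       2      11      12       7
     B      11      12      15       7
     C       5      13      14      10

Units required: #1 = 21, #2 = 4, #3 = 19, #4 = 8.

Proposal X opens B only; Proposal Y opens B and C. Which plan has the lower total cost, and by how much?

Proposal X: {B}: #1→B 11·21=231, #2→B 12·4=48, #3→B 15·19=285, #4→B 7·8=56. Service 620; fixed 31; total 651.
Proposal Y: {B, C}: #1→C 5·21=105, #2→B 12·4=48, #3→C 14·19=266, #4→B 7·8=56. Service 475; fixed 67; total 542.
Difference: |651 − 542| = 109.

Proposal Y is cheaper by 109.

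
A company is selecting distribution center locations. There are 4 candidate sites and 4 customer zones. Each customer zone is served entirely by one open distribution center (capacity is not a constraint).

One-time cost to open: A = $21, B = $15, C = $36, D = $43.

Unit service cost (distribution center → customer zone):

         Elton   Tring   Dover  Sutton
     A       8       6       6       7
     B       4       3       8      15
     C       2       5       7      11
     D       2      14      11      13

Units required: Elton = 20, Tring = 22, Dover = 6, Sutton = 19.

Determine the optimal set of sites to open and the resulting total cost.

For any fixed open set, each customer zone goes to its cheapest open site; total = fixed + service.
{A, B, C}: Elton→C 2·20=40, Tring→B 3·22=66, Dover→A 6·6=36, Sutton→A 7·19=133. Service 275; fixed 72; total 347.
{A, B}: service 315 + fixed 36 = 351
{A, B, D}: service 275 + fixed 79 = 354
{A, B, C, D}: Elton→C 2·20=40, Tring→B 3·22=66, Dover→A 6·6=36, Sutton→A 7·19=133. Service 275; fixed 115; total 390.
(All 15 nonempty subsets were checked; A, B and C is lowest.)

Open A, B and C; minimum total cost 347.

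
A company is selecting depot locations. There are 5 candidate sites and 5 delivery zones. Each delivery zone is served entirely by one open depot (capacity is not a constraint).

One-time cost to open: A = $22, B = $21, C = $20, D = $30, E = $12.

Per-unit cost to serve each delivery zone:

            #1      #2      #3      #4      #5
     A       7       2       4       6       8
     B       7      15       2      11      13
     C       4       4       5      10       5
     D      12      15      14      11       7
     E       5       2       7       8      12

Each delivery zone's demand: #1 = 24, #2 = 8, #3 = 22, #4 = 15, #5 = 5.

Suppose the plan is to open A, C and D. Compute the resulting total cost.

Total cost: 387

Each delivery zone is assigned to its cheapest site among the open ones.
{A, C, D}: #1→C 4·24=96, #2→A 2·8=16, #3→A 4·22=88, #4→A 6·15=90, #5→C 5·5=25. Service 315; fixed 72; total 387.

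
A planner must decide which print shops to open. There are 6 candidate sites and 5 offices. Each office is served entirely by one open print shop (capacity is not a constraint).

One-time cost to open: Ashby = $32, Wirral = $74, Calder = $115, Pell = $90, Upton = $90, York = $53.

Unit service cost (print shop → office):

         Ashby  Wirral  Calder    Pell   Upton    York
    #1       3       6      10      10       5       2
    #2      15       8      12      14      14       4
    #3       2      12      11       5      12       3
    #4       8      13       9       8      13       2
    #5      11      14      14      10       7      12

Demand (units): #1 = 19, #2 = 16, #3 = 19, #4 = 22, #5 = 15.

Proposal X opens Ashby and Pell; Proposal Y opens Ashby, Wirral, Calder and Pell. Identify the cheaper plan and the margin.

Proposal X: {Ashby, Pell}: #1→Ashby 3·19=57, #2→Pell 14·16=224, #3→Ashby 2·19=38, #4→Ashby 8·22=176, #5→Pell 10·15=150. Service 645; fixed 122; total 767.
Proposal Y: {Ashby, Wirral, Calder, Pell}: #1→Ashby 3·19=57, #2→Wirral 8·16=128, #3→Ashby 2·19=38, #4→Ashby 8·22=176, #5→Pell 10·15=150. Service 549; fixed 311; total 860.
Difference: |767 − 860| = 93.

Proposal X is cheaper by 93.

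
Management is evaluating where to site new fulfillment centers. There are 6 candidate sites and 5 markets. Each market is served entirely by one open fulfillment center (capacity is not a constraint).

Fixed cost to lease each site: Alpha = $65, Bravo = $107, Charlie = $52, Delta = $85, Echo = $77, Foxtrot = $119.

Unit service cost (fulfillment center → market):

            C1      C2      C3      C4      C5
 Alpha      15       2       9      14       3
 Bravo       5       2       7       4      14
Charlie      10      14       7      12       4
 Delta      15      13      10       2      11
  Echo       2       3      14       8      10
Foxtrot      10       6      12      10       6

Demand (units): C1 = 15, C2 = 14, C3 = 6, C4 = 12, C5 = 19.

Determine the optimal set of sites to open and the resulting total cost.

For any fixed open set, each market goes to its cheapest open site; total = fixed + service.
{Alpha, Echo}: C1→Echo 2·15=30, C2→Alpha 2·14=28, C3→Alpha 9·6=54, C4→Echo 8·12=96, C5→Alpha 3·19=57. Service 265; fixed 142; total 407.
{Charlie, Echo}: service 286 + fixed 129 = 415
{Alpha, Delta, Echo}: C1→Echo 2·15=30, C2→Alpha 2·14=28, C3→Alpha 9·6=54, C4→Delta 2·12=24, C5→Alpha 3·19=57. Service 193; fixed 227; total 420.
{Alpha, Bravo, Charlie, Delta, Echo, Foxtrot}: C1→Echo 2·15=30, C2→Alpha 2·14=28, C3→Bravo 7·6=42, C4→Delta 2·12=24, C5→Alpha 3·19=57. Service 181; fixed 505; total 686.
No other subset beats 407.

Open Alpha and Echo; minimum total cost 407.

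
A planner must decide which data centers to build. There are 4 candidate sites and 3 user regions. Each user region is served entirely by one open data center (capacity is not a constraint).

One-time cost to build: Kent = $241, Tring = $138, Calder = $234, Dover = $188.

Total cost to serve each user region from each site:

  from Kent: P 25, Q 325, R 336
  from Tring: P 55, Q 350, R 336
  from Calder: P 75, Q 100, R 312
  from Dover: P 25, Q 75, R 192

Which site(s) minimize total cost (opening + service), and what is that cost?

For any fixed open set, each user region goes to its cheapest open site; total = fixed + service.
{Dover}: P→Dover 25, Q→Dover 75, R→Dover 192. Service 292; fixed 188; total 480.
{Tring, Dover}: service 292 + fixed 326 = 618
{Calder, Dover}: service 292 + fixed 422 = 714
{Kent, Tring, Calder, Dover}: service 292 + fixed 801 = 1093
(All 15 nonempty subsets were checked; Dover only is lowest.)

Open Dover only; minimum total cost 480.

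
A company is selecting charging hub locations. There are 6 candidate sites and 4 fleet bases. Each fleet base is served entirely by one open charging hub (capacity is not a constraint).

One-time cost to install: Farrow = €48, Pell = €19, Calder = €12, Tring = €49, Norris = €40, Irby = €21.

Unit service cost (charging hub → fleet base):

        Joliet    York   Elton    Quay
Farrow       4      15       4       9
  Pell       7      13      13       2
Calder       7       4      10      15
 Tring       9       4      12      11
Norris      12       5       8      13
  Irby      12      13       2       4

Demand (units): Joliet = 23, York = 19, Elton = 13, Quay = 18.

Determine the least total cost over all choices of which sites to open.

For any fixed open set, each fleet base goes to its cheapest open site; total = fixed + service.
{Farrow, Pell, Calder, Irby}: Joliet→Farrow 4·23=92, York→Calder 4·19=76, Elton→Irby 2·13=26, Quay→Pell 2·18=36. Service 230; fixed 100; total 330.
{Farrow, Pell, Calder}: Joliet→Farrow 4·23=92, York→Calder 4·19=76, Elton→Farrow 4·13=52, Quay→Pell 2·18=36. Service 256; fixed 79; total 335.
{Farrow, Calder, Irby}: service 266 + fixed 81 = 347
{Farrow, Pell, Calder, Tring, Norris, Irby}: service 230 + fixed 189 = 419
No other subset beats 330.

Minimum total cost: 330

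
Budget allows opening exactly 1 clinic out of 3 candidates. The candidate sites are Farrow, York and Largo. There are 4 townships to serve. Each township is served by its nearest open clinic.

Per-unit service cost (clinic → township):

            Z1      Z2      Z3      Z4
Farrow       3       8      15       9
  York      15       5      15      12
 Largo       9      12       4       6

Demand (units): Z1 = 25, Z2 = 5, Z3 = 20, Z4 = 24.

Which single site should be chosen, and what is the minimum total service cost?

Choose Largo only; total service cost 509.

With exactly 1 open, each township uses its cheapest among the chosen.
{Largo}: Z1→Largo 9·25=225, Z2→Largo 12·5=60, Z3→Largo 4·20=80, Z4→Largo 6·24=144. Service cost 509.
{Farrow}: service cost 631
{York}: service cost 988
Among all 3 size-1 choices, {Largo} is lowest.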